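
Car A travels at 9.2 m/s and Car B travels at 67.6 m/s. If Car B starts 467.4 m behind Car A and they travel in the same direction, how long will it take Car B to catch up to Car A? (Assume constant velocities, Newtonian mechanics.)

Relative speed: v_rel = 67.6 - 9.2 = 58.4 m/s
Time to catch: t = d₀/v_rel = 467.4/58.4 = 8.0 s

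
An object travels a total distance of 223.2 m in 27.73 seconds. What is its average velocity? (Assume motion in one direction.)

v_avg = Δd / Δt = 223.2 / 27.73 = 8.05 m/s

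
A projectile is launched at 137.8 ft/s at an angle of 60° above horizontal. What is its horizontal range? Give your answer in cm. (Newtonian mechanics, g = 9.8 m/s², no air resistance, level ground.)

v₀ = 137.8 ft/s × 0.3048 = 42.0014 m/s
R = v₀² × sin(2θ) / g = 42.0014² × sin(2 × 60°) / 9.8 = 1764.12 × 0.866025 / 9.8 = 155.895 m
R = 155.895 m / 0.01 = 15590 cm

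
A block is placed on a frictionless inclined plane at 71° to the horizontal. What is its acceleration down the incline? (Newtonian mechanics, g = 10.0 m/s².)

a = g sin(θ) = 10.0 × sin(71°) = 10.0 × 0.9455 = 9.46 m/s²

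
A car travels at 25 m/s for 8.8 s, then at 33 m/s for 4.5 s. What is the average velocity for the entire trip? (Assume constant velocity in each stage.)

d₁ = v₁t₁ = 25 × 8.8 = 220.0 m
d₂ = v₂t₂ = 33 × 4.5 = 148.5 m
d_total = 368.5 m, t_total = 13.3 s
v_avg = d_total/t_total = 368.5/13.3 = 27.71 m/s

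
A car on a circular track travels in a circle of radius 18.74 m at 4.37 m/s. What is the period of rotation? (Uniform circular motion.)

T = 2πr/v = 2π×18.74/4.37 = 26.94 s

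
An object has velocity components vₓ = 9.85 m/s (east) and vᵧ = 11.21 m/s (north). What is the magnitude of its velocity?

|v| = √(vₓ² + vᵧ²) = √(9.85² + 11.21²) = √(222.6866) = 14.92 m/s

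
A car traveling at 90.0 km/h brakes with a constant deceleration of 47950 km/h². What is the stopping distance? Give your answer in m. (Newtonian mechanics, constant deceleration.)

v₀ = 90.0 km/h × 0.2777777777777778 = 25.0 m/s
a = 47950 km/h² × 7.716049382716049e-05 = 3.69985 m/s²
d = v₀² / (2a) = 25.0² / (2 × 3.69985) = 625.0 / 7.3997 = 84.46 m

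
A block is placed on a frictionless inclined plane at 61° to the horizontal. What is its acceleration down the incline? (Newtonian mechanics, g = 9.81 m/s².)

a = g sin(θ) = 9.81 × sin(61°) = 9.81 × 0.8746 = 8.58 m/s²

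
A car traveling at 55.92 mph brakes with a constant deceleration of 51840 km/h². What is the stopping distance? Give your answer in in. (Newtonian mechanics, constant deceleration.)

v₀ = 55.92 mph × 0.44704 = 24.9985 m/s
a = 51840 km/h² × 7.716049382716049e-05 = 4.0 m/s²
d = v₀² / (2a) = 24.9985² / (2 × 4.0) = 624.925 / 8.0 = 78.1156 m
d = 78.1156 m / 0.0254 = 3075 in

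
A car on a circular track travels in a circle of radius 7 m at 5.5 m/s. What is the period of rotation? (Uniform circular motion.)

T = 2πr/v = 2π×7/5.5 = 8.0 s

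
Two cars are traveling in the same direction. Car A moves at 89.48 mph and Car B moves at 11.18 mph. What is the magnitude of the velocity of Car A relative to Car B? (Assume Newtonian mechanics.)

v_rel = |v_A - v_B| = |89.48 - 11.18| = 78.3 mph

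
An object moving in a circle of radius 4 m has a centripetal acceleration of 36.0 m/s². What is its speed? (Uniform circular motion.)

v = √(a_c × r) = √(36.0 × 4) = 12.0 m/s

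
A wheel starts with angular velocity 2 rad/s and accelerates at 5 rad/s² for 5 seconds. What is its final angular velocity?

ω = ω₀ + αt = 2 + 5 × 5 = 27 rad/s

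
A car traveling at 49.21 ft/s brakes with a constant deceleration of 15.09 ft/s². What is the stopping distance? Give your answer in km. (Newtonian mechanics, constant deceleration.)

v₀ = 49.21 ft/s × 0.3048 = 14.9992 m/s
a = 15.09 ft/s² × 0.3048 = 4.59943 m/s²
d = v₀² / (2a) = 14.9992² / (2 × 4.59943) = 224.976 / 9.19886 = 24.4569 m
d = 24.4569 m / 1000.0 = 0.02446 km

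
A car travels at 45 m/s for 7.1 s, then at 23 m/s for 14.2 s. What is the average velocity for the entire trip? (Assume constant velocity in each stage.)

d₁ = v₁t₁ = 45 × 7.1 = 319.5 m
d₂ = v₂t₂ = 23 × 14.2 = 326.6 m
d_total = 646.1 m, t_total = 21.3 s
v_avg = d_total/t_total = 646.1/21.3 = 30.33 m/s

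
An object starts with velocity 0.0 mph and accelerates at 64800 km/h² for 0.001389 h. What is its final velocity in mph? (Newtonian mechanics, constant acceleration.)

v₀ = 0.0 mph × 0.44704 = 0.0 m/s
a = 64800 km/h² × 7.716049382716049e-05 = 5.0 m/s²
t = 0.001389 h × 3600.0 = 5.0004 s
v = v₀ + a × t = 0.0 + 5.0 × 5.0004 = 25.002 m/s
v = 25.002 m/s / 0.44704 = 55.93 mph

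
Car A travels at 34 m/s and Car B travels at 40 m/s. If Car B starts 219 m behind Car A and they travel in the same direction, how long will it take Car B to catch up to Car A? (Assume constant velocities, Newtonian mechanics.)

Relative speed: v_rel = 40 - 34 = 6 m/s
Time to catch: t = d₀/v_rel = 219/6 = 36.5 s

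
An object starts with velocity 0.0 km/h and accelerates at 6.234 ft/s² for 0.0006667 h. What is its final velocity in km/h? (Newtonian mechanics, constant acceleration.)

v₀ = 0.0 km/h × 0.2777777777777778 = 0.0 m/s
a = 6.234 ft/s² × 0.3048 = 1.90012 m/s²
t = 0.0006667 h × 3600.0 = 2.40012 s
v = v₀ + a × t = 0.0 + 1.90012 × 2.40012 = 4.56052 m/s
v = 4.56052 m/s / 0.2777777777777778 = 16.42 km/h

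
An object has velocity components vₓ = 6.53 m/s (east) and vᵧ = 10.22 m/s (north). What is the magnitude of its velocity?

|v| = √(vₓ² + vᵧ²) = √(6.53² + 10.22²) = √(147.0893) = 12.13 m/s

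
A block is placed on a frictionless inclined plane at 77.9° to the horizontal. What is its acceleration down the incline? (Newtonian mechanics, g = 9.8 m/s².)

a = g sin(θ) = 9.8 × sin(77.9°) = 9.8 × 0.9778 = 9.58 m/s²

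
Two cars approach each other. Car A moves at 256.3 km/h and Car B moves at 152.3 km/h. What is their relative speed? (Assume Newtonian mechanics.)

v_rel = v_A + v_B = 256.3 + 152.3 = 408.6 km/h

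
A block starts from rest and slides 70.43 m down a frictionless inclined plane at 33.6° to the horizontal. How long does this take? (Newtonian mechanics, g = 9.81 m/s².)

a = g sin(θ) = 9.81 × sin(33.6°) = 5.4288 m/s²
t = √(2d/a) = √(2 × 70.43 / 5.4288) = 5.09 s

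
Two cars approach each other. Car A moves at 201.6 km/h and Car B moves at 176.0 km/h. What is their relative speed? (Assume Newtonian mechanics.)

v_rel = v_A + v_B = 201.6 + 176.0 = 377.6 km/h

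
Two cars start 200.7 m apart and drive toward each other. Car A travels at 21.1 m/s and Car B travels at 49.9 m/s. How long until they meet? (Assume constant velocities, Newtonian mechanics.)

Combined speed: v_combined = 21.1 + 49.9 = 71.0 m/s
Time to meet: t = d/v_combined = 200.7/71.0 = 2.83 s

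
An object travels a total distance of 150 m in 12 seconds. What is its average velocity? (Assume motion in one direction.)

v_avg = Δd / Δt = 150 / 12 = 12.5 m/s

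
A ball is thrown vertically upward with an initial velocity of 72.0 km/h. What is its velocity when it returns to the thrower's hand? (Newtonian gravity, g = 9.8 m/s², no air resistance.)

By conservation of energy (no air resistance), the ball returns to the throw height with the same speed as launch, but directed downward.
|v_ground| = v₀ = 72.0 km/h
v_ground = 72.0 km/h (downward)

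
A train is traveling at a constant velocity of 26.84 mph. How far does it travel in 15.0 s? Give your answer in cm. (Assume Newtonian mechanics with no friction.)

v = 26.84 mph × 0.44704 = 11.9986 m/s
d = v × t = 11.9986 × 15.0 = 179.979 m
d = 179.979 m / 0.01 = 18000 cm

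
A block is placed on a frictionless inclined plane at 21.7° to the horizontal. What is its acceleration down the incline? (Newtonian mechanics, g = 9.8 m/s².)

a = g sin(θ) = 9.8 × sin(21.7°) = 9.8 × 0.3697 = 3.62 m/s²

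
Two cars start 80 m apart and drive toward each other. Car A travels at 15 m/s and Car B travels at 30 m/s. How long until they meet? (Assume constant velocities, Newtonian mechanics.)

Combined speed: v_combined = 15 + 30 = 45 m/s
Time to meet: t = d/v_combined = 80/45 = 1.78 s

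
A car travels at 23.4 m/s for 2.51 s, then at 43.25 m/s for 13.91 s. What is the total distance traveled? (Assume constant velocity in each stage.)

d₁ = v₁t₁ = 23.4 × 2.51 = 58.734 m
d₂ = v₂t₂ = 43.25 × 13.91 = 601.6075 m
d_total = 58.734 + 601.6075 = 660.34 m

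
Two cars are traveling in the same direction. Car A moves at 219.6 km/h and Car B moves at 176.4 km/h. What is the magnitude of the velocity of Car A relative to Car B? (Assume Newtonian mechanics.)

v_rel = |v_A - v_B| = |219.6 - 176.4| = 43.2 km/h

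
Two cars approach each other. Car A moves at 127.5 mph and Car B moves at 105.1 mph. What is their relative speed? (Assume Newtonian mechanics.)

v_rel = v_A + v_B = 127.5 + 105.1 = 232.6 mph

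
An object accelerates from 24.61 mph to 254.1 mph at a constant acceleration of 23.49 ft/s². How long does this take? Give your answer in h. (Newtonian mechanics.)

v₀ = 24.61 mph × 0.44704 = 11.0017 m/s
v = 254.1 mph × 0.44704 = 113.593 m/s
a = 23.49 ft/s² × 0.3048 = 7.15975 m/s²
t = (v - v₀) / a = (113.593 - 11.0017) / 7.15975 = 14.3289 s
t = 14.3289 s / 3600.0 = 0.00398 h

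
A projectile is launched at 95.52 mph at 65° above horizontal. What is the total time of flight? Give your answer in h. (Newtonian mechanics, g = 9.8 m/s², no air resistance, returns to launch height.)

v₀ = 95.52 mph × 0.44704 = 42.7013 m/s
T = 2 × v₀ × sin(θ) / g = 2 × 42.7013 × sin(65°) / 9.8 = 2 × 42.7013 × 0.906308 / 9.8 = 7.89807 s
T = 7.89807 s / 3600.0 = 0.002194 h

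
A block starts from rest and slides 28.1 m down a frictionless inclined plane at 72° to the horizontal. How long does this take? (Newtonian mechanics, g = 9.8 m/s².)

a = g sin(θ) = 9.8 × sin(72°) = 9.3204 m/s²
t = √(2d/a) = √(2 × 28.1 / 9.3204) = 2.46 s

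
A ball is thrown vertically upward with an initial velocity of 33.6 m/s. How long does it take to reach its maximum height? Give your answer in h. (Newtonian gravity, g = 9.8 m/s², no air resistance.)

t_up = v₀ / g = 33.6 / 9.8 = 3.42857 s
t_up = 3.42857 s / 3600.0 = 0.0009524 h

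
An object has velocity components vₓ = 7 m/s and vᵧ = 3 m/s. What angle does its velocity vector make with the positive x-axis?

θ = arctan(vᵧ/vₓ) = arctan(3/7) = 23.2°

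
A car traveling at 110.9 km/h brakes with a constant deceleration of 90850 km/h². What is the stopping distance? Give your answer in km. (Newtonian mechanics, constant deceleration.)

v₀ = 110.9 km/h × 0.2777777777777778 = 30.8056 m/s
a = 90850 km/h² × 7.716049382716049e-05 = 7.01003 m/s²
d = v₀² / (2a) = 30.8056² / (2 × 7.01003) = 948.985 / 14.0201 = 67.6875 m
d = 67.6875 m / 1000.0 = 0.06769 km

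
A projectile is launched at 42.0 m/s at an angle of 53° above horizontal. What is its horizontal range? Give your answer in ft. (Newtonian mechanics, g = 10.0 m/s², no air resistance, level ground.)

R = v₀² × sin(2θ) / g = 42.0² × sin(2 × 53°) / 10.0 = 1764.0 × 0.961262 / 10.0 = 169.567 m
R = 169.567 m / 0.3048 = 556.3 ft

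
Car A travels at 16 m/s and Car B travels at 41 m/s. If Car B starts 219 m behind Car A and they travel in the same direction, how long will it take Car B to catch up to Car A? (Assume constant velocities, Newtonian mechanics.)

Relative speed: v_rel = 41 - 16 = 25 m/s
Time to catch: t = d₀/v_rel = 219/25 = 8.76 s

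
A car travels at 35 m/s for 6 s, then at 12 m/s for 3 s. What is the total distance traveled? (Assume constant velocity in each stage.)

d₁ = v₁t₁ = 35 × 6 = 210 m
d₂ = v₂t₂ = 12 × 3 = 36 m
d_total = 210 + 36 = 246 m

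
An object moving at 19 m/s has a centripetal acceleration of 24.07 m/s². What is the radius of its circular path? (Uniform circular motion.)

r = v²/a_c = 19²/24.07 = 15.0 m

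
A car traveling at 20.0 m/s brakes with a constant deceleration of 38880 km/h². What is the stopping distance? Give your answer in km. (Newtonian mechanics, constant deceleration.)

a = 38880 km/h² × 7.716049382716049e-05 = 3.0 m/s²
d = v₀² / (2a) = 20.0² / (2 × 3.0) = 400.0 / 6.0 = 66.6667 m
d = 66.6667 m / 1000.0 = 0.06667 km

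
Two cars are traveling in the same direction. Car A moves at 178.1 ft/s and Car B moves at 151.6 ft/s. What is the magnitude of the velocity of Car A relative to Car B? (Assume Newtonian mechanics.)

v_rel = |v_A - v_B| = |178.1 - 151.6| = 26.5 ft/s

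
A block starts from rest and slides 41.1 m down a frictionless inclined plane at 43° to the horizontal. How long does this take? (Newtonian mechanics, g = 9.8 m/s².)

a = g sin(θ) = 9.8 × sin(43°) = 6.6836 m/s²
t = √(2d/a) = √(2 × 41.1 / 6.6836) = 3.51 s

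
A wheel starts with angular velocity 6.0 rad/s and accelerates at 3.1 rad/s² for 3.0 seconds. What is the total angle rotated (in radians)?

θ = ω₀t + ½αt² = 6.0×3.0 + ½×3.1×3.0² = 31.95 rad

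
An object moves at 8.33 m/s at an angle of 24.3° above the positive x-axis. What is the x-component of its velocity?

vₓ = v cos(θ) = 8.33 × cos(24.3°) = 7.59 m/s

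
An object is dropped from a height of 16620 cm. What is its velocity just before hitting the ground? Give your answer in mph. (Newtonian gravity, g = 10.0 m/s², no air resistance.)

h = 16620 cm × 0.01 = 166.2 m
v = √(2gh) = √(2 × 10.0 × 166.2) = 57.6541 m/s
v = 57.6541 m/s / 0.44704 = 129.0 mph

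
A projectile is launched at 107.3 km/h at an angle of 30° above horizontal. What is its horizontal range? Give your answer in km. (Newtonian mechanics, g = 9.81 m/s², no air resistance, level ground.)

v₀ = 107.3 km/h × 0.2777777777777778 = 29.8056 m/s
R = v₀² × sin(2θ) / g = 29.8056² × sin(2 × 30°) / 9.81 = 888.374 × 0.866025 / 9.81 = 78.4255 m
R = 78.4255 m / 1000.0 = 0.07843 km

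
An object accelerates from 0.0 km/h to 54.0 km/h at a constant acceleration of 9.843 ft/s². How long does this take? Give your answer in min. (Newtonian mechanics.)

v₀ = 0.0 km/h × 0.2777777777777778 = 0.0 m/s
v = 54.0 km/h × 0.2777777777777778 = 15.0 m/s
a = 9.843 ft/s² × 0.3048 = 3.00015 m/s²
t = (v - v₀) / a = (15.0 - 0.0) / 3.00015 = 4.99975 s
t = 4.99975 s / 60.0 = 0.08333 min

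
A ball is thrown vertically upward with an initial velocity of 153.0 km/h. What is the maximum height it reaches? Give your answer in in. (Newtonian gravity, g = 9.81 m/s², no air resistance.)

v₀ = 153.0 km/h × 0.2777777777777778 = 42.5 m/s
h_max = v₀² / (2g) = 42.5² / (2 × 9.81) = 1806.25 / 19.62 = 92.0617 m
h_max = 92.0617 m / 0.0254 = 3624 in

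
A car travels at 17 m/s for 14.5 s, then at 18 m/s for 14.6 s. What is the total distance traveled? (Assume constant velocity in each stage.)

d₁ = v₁t₁ = 17 × 14.5 = 246.5 m
d₂ = v₂t₂ = 18 × 14.6 = 262.8 m
d_total = 246.5 + 262.8 = 509.3 m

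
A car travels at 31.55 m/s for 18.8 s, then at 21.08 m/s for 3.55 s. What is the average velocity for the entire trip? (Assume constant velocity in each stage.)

d₁ = v₁t₁ = 31.55 × 18.8 = 593.14 m
d₂ = v₂t₂ = 21.08 × 3.55 = 74.834 m
d_total = 667.974 m, t_total = 22.35 s
v_avg = d_total/t_total = 667.974/22.35 = 29.89 m/s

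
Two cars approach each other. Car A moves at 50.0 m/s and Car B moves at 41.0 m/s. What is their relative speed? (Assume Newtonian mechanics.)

v_rel = v_A + v_B = 50.0 + 41.0 = 91.0 m/s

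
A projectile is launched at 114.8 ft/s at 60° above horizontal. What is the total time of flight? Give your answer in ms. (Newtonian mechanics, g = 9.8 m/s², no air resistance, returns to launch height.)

v₀ = 114.8 ft/s × 0.3048 = 34.991 m/s
T = 2 × v₀ × sin(θ) / g = 2 × 34.991 × sin(60°) / 9.8 = 2 × 34.991 × 0.866025 / 9.8 = 6.1843 s
T = 6.1843 s / 0.001 = 6184 ms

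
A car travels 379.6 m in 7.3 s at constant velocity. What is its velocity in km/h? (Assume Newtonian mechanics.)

v = d / t = 379.6 / 7.3 = 52.0 m/s
v = 52.0 m/s / 0.2777777777777778 = 187.2 km/h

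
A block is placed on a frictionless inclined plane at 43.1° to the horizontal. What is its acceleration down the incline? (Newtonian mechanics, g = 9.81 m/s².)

a = g sin(θ) = 9.81 × sin(43.1°) = 9.81 × 0.6833 = 6.7 m/s²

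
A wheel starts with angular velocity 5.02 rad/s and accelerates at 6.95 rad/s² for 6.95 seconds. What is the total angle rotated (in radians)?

θ = ω₀t + ½αt² = 5.02×6.95 + ½×6.95×6.95² = 202.74 rad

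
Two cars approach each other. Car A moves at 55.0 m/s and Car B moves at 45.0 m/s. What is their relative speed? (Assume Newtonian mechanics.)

v_rel = v_A + v_B = 55.0 + 45.0 = 100.0 m/s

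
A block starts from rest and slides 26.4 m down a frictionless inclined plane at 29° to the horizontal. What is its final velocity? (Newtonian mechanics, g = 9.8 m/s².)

a = g sin(θ) = 9.8 × sin(29°) = 4.7511 m/s²
v = √(2ad) = √(2 × 4.7511 × 26.4) = 15.84 m/s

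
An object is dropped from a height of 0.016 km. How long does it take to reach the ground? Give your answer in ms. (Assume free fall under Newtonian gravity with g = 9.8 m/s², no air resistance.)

h = 0.016 km × 1000.0 = 16.0 m
t = √(2h/g) = √(2 × 16.0 / 9.8) = 1.80702 s
t = 1.80702 s / 0.001 = 1807 ms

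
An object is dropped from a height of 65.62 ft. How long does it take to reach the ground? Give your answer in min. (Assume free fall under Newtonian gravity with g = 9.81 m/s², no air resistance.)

h = 65.62 ft × 0.3048 = 20.001 m
t = √(2h/g) = √(2 × 20.001 / 9.81) = 2.01933 s
t = 2.01933 s / 60.0 = 0.03366 min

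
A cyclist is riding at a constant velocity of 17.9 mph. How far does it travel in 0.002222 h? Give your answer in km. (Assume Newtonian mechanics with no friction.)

v = 17.9 mph × 0.44704 = 8.00202 m/s
t = 0.002222 h × 3600.0 = 7.9992 s
d = v × t = 8.00202 × 7.9992 = 64.0098 m
d = 64.0098 m / 1000.0 = 0.06401 km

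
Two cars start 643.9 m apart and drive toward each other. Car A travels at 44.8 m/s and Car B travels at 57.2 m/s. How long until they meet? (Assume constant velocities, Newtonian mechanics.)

Combined speed: v_combined = 44.8 + 57.2 = 102.0 m/s
Time to meet: t = d/v_combined = 643.9/102.0 = 6.31 s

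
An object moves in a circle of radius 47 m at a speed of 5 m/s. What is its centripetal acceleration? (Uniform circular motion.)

a_c = v²/r = 5²/47 = 25/47 = 0.53 m/s²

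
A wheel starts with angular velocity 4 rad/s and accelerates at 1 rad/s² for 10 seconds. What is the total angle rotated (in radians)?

θ = ω₀t + ½αt² = 4×10 + ½×1×10² = 90.0 rad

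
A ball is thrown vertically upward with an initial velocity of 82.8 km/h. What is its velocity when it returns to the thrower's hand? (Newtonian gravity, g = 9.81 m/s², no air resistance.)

By conservation of energy (no air resistance), the ball returns to the throw height with the same speed as launch, but directed downward.
|v_ground| = v₀ = 82.8 km/h
v_ground = 82.8 km/h (downward)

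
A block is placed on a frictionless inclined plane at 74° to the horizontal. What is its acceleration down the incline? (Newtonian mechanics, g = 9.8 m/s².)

a = g sin(θ) = 9.8 × sin(74°) = 9.8 × 0.9613 = 9.42 m/s²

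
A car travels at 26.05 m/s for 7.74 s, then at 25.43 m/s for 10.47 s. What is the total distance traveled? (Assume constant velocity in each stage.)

d₁ = v₁t₁ = 26.05 × 7.74 = 201.627 m
d₂ = v₂t₂ = 25.43 × 10.47 = 266.2521 m
d_total = 201.627 + 266.2521 = 467.88 m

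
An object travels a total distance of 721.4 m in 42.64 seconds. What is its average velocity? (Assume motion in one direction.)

v_avg = Δd / Δt = 721.4 / 42.64 = 16.92 m/s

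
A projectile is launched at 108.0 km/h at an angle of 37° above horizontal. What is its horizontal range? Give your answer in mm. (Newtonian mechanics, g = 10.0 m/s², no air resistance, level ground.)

v₀ = 108.0 km/h × 0.2777777777777778 = 30.0 m/s
R = v₀² × sin(2θ) / g = 30.0² × sin(2 × 37°) / 10.0 = 900.0 × 0.961262 / 10.0 = 86.5136 m
R = 86.5136 m / 0.001 = 86510 mm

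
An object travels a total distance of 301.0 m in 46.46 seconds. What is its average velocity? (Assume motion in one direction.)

v_avg = Δd / Δt = 301.0 / 46.46 = 6.48 m/s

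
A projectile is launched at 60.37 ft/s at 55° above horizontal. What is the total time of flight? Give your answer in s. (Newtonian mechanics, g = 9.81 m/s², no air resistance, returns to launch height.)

v₀ = 60.37 ft/s × 0.3048 = 18.4008 m/s
T = 2 × v₀ × sin(θ) / g = 2 × 18.4008 × sin(55°) / 9.81 = 2 × 18.4008 × 0.819152 / 9.81 = 3.073 s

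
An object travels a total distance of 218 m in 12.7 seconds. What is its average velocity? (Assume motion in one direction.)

v_avg = Δd / Δt = 218 / 12.7 = 17.17 m/s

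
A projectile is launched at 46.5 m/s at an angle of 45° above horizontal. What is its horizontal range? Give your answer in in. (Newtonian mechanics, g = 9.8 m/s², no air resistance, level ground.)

R = v₀² × sin(2θ) / g = 46.5² × sin(2 × 45°) / 9.8 = 2162.25 × 1.0 / 9.8 = 220.638 m
R = 220.638 m / 0.0254 = 8687 in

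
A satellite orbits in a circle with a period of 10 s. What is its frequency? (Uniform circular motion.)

f = 1/T = 1/10 = 0.1 Hz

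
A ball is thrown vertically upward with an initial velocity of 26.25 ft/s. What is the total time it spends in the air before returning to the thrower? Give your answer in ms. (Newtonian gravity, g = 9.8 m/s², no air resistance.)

v₀ = 26.25 ft/s × 0.3048 = 8.001 m/s
t_total = 2 × v₀ / g = 2 × 8.001 / 9.8 = 1.63286 s
t_total = 1.63286 s / 0.001 = 1633 ms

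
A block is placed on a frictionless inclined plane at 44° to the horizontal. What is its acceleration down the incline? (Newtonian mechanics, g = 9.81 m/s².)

a = g sin(θ) = 9.81 × sin(44°) = 9.81 × 0.69466 = 6.81 m/s²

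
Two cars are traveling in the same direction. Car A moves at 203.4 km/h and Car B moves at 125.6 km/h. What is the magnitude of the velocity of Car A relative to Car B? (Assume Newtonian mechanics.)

v_rel = |v_A - v_B| = |203.4 - 125.6| = 77.8 km/h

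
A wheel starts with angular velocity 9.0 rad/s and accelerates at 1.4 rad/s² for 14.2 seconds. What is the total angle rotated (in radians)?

θ = ω₀t + ½αt² = 9.0×14.2 + ½×1.4×14.2² = 268.95 rad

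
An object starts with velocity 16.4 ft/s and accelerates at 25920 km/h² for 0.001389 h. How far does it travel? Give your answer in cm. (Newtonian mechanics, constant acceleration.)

v₀ = 16.4 ft/s × 0.3048 = 4.99872 m/s
a = 25920 km/h² × 7.716049382716049e-05 = 2.0 m/s²
t = 0.001389 h × 3600.0 = 5.0004 s
d = v₀ × t + ½ × a × t² = 4.99872 × 5.0004 + 0.5 × 2.0 × 5.0004² = 49.9996 m
d = 49.9996 m / 0.01 = 5000 cm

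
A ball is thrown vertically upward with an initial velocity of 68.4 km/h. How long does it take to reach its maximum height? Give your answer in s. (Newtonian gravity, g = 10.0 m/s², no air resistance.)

v₀ = 68.4 km/h × 0.2777777777777778 = 19.0 m/s
t_up = v₀ / g = 19.0 / 10.0 = 1.9 s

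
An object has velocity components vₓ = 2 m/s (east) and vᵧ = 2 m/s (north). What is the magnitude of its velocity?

|v| = √(vₓ² + vᵧ²) = √(2² + 2²) = √(8) = 2.83 m/s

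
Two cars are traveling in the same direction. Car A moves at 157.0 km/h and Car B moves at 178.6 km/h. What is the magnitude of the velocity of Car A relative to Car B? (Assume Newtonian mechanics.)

v_rel = |v_A - v_B| = |157.0 - 178.6| = 21.6 km/h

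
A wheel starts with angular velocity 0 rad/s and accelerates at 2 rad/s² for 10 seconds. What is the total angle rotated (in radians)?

θ = ω₀t + ½αt² = 0×10 + ½×2×10² = 100.0 rad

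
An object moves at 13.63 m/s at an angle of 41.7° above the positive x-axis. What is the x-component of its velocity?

vₓ = v cos(θ) = 13.63 × cos(41.7°) = 10.18 m/s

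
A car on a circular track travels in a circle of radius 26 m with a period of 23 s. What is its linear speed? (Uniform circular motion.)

v = 2πr/T = 2π×26/23 = 7.1 m/s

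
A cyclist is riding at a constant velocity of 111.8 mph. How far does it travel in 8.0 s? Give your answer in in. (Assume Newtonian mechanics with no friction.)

v = 111.8 mph × 0.44704 = 49.9791 m/s
d = v × t = 49.9791 × 8.0 = 399.833 m
d = 399.833 m / 0.0254 = 15740 in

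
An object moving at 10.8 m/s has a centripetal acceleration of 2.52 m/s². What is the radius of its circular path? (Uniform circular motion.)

r = v²/a_c = 10.8²/2.52 = 46.29 m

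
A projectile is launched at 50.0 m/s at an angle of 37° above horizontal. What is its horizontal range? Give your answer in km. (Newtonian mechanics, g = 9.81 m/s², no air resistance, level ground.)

R = v₀² × sin(2θ) / g = 50.0² × sin(2 × 37°) / 9.81 = 2500.0 × 0.961262 / 9.81 = 244.97 m
R = 244.97 m / 1000.0 = 0.245 km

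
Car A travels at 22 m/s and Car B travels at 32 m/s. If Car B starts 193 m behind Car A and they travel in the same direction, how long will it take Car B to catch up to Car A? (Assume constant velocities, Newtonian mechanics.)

Relative speed: v_rel = 32 - 22 = 10 m/s
Time to catch: t = d₀/v_rel = 193/10 = 19.3 s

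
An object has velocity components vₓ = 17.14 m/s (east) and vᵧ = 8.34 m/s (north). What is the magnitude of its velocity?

|v| = √(vₓ² + vᵧ²) = √(17.14² + 8.34²) = √(363.3352) = 19.06 m/s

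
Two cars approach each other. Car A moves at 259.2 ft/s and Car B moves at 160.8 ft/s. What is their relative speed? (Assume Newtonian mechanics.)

v_rel = v_A + v_B = 259.2 + 160.8 = 420.0 ft/s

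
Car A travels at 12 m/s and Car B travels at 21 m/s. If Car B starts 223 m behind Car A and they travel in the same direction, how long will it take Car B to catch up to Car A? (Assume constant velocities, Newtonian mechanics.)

Relative speed: v_rel = 21 - 12 = 9 m/s
Time to catch: t = d₀/v_rel = 223/9 = 24.78 s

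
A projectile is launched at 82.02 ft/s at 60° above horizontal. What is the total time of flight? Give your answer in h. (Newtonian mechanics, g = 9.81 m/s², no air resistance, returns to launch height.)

v₀ = 82.02 ft/s × 0.3048 = 24.9997 m/s
T = 2 × v₀ × sin(θ) / g = 2 × 24.9997 × sin(60°) / 9.81 = 2 × 24.9997 × 0.866025 / 9.81 = 4.41394 s
T = 4.41394 s / 3600.0 = 0.001226 h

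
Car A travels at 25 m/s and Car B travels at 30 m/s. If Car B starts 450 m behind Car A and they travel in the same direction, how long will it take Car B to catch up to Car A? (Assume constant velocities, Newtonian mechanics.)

Relative speed: v_rel = 30 - 25 = 5 m/s
Time to catch: t = d₀/v_rel = 450/5 = 90.0 s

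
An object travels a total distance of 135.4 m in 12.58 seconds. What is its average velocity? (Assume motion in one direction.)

v_avg = Δd / Δt = 135.4 / 12.58 = 10.76 m/s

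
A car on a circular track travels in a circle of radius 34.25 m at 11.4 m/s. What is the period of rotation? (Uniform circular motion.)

T = 2πr/v = 2π×34.25/11.4 = 18.88 s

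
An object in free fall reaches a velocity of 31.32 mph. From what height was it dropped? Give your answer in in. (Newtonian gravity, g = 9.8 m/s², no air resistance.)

v = 31.32 mph × 0.44704 = 14.0013 m/s
h = v² / (2g) = 14.0013² / (2 × 9.8) = 10.0019 m
h = 10.0019 m / 0.0254 = 393.8 in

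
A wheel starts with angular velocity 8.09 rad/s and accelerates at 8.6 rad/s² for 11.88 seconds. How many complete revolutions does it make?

θ = ω₀t + ½αt² = 8.09×11.88 + ½×8.6×11.88² = 702.98712 rad
Total revolutions = θ/(2π) = 702.98712/(2π) = 111.88
Complete revolutions = ⌊111.88⌋ = 111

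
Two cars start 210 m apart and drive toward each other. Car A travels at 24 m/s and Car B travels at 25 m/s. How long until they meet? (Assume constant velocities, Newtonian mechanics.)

Combined speed: v_combined = 24 + 25 = 49 m/s
Time to meet: t = d/v_combined = 210/49 = 4.29 s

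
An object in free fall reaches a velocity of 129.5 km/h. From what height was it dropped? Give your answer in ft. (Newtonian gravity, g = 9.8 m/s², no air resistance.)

v = 129.5 km/h × 0.2777777777777778 = 35.9722 m/s
h = v² / (2g) = 35.9722² / (2 × 9.8) = 66.0204 m
h = 66.0204 m / 0.3048 = 216.6 ft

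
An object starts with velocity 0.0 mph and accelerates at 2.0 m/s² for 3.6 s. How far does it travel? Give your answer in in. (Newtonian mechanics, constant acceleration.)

v₀ = 0.0 mph × 0.44704 = 0.0 m/s
d = v₀ × t + ½ × a × t² = 0.0 × 3.6 + 0.5 × 2.0 × 3.6² = 12.96 m
d = 12.96 m / 0.0254 = 510.2 in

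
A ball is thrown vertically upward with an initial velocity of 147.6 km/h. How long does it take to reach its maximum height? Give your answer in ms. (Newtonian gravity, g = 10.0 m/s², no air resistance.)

v₀ = 147.6 km/h × 0.2777777777777778 = 41.0 m/s
t_up = v₀ / g = 41.0 / 10.0 = 4.1 s
t_up = 4.1 s / 0.001 = 4100 ms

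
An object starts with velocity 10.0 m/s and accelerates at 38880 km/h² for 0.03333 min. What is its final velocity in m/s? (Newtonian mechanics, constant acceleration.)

a = 38880 km/h² × 7.716049382716049e-05 = 3.0 m/s²
t = 0.03333 min × 60.0 = 1.9998 s
v = v₀ + a × t = 10.0 + 3.0 × 1.9998 = 16.0 m/s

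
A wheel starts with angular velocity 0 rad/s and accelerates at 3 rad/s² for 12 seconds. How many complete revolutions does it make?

θ = ω₀t + ½αt² = 0×12 + ½×3×12² = 216.0 rad
Total revolutions = θ/(2π) = 216.0/(2π) = 34.38
Complete revolutions = ⌊34.38⌋ = 34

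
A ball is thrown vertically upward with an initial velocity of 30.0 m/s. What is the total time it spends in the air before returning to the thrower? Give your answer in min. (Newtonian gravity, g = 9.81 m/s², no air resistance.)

t_total = 2 × v₀ / g = 2 × 30.0 / 9.81 = 6.11621 s
t_total = 6.11621 s / 60.0 = 0.1019 min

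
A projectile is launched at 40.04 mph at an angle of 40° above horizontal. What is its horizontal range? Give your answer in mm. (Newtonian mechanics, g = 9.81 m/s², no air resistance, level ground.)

v₀ = 40.04 mph × 0.44704 = 17.8995 m/s
R = v₀² × sin(2θ) / g = 17.8995² × sin(2 × 40°) / 9.81 = 320.392 × 0.984808 / 9.81 = 32.1636 m
R = 32.1636 m / 0.001 = 32160 mm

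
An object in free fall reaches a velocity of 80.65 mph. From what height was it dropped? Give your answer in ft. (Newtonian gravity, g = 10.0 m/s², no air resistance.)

v = 80.65 mph × 0.44704 = 36.0538 m/s
h = v² / (2g) = 36.0538² / (2 × 10.0) = 64.9938 m
h = 64.9938 m / 0.3048 = 213.2 ft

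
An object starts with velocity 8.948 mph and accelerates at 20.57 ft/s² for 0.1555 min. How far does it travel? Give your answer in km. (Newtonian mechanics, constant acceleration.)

v₀ = 8.948 mph × 0.44704 = 4.00011 m/s
a = 20.57 ft/s² × 0.3048 = 6.26974 m/s²
t = 0.1555 min × 60.0 = 9.33 s
d = v₀ × t + ½ × a × t² = 4.00011 × 9.33 + 0.5 × 6.26974 × 9.33² = 310.208 m
d = 310.208 m / 1000.0 = 0.3102 km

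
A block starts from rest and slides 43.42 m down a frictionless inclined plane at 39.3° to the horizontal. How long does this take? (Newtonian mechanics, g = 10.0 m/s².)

a = g sin(θ) = 10.0 × sin(39.3°) = 6.3338 m/s²
t = √(2d/a) = √(2 × 43.42 / 6.3338) = 3.7 s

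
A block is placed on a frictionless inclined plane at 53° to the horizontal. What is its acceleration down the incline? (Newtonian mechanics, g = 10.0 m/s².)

a = g sin(θ) = 10.0 × sin(53°) = 10.0 × 0.7986 = 7.99 m/s²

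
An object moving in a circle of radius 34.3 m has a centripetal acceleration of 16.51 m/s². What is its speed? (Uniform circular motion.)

v = √(a_c × r) = √(16.51 × 34.3) = 23.8 m/s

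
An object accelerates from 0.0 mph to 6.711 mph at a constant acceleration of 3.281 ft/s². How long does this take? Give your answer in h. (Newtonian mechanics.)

v₀ = 0.0 mph × 0.44704 = 0.0 m/s
v = 6.711 mph × 0.44704 = 3.00009 m/s
a = 3.281 ft/s² × 0.3048 = 1.00005 m/s²
t = (v - v₀) / a = (3.00009 - 0.0) / 1.00005 = 2.99994 s
t = 2.99994 s / 3600.0 = 0.0008333 h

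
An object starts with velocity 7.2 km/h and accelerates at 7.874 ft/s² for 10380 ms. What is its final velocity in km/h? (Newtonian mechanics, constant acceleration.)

v₀ = 7.2 km/h × 0.2777777777777778 = 2.0 m/s
a = 7.874 ft/s² × 0.3048 = 2.4 m/s²
t = 10380 ms × 0.001 = 10.38 s
v = v₀ + a × t = 2.0 + 2.4 × 10.38 = 26.912 m/s
v = 26.912 m/s / 0.2777777777777778 = 96.88 km/h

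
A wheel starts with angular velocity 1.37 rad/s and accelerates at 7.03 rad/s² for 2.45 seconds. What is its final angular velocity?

ω = ω₀ + αt = 1.37 + 7.03 × 2.45 = 18.59 rad/s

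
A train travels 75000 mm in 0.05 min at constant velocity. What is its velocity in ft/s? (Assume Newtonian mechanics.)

d = 75000 mm × 0.001 = 75.0 m
t = 0.05 min × 60.0 = 3.0 s
v = d / t = 75.0 / 3.0 = 25.0 m/s
v = 25.0 m/s / 0.3048 = 82.02 ft/s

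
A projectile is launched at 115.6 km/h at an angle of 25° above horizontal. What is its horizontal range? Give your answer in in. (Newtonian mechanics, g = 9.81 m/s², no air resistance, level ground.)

v₀ = 115.6 km/h × 0.2777777777777778 = 32.1111 m/s
R = v₀² × sin(2θ) / g = 32.1111² × sin(2 × 25°) / 9.81 = 1031.12 × 0.766044 / 9.81 = 80.5182 m
R = 80.5182 m / 0.0254 = 3170 in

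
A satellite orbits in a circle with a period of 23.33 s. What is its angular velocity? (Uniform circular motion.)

ω = 2π/T = 2π/23.33 = 0.2693 rad/s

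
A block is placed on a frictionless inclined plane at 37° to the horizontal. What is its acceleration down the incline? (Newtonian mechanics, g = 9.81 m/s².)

a = g sin(θ) = 9.81 × sin(37°) = 9.81 × 0.6018 = 5.9 m/s²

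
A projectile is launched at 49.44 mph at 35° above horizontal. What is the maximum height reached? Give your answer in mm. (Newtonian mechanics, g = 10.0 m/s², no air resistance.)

v₀ = 49.44 mph × 0.44704 = 22.1017 m/s
H = v₀² × sin²(θ) / (2g) = 22.1017² × sin(35°)² / (2 × 10.0) = 488.485 × 0.32899 / 20.0 = 8.03533 m
H = 8.03533 m / 0.001 = 8035 mm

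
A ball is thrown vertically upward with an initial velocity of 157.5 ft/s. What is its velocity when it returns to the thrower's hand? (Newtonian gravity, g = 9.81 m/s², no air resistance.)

By conservation of energy (no air resistance), the ball returns to the throw height with the same speed as launch, but directed downward.
|v_ground| = v₀ = 157.5 ft/s
v_ground = 157.5 ft/s (downward)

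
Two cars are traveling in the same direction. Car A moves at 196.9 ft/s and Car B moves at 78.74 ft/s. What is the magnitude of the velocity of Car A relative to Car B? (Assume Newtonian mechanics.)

v_rel = |v_A - v_B| = |196.9 - 78.74| = 118.16 ft/s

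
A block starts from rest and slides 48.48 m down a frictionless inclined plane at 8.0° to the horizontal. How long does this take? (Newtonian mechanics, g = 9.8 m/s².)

a = g sin(θ) = 9.8 × sin(8.0°) = 1.3639 m/s²
t = √(2d/a) = √(2 × 48.48 / 1.3639) = 8.43 s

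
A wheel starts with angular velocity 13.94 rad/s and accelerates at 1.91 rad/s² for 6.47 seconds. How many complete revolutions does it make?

θ = ω₀t + ½αt² = 13.94×6.47 + ½×1.91×6.47² = 130.1689595 rad
Total revolutions = θ/(2π) = 130.1689595/(2π) = 20.72
Complete revolutions = ⌊20.72⌋ = 20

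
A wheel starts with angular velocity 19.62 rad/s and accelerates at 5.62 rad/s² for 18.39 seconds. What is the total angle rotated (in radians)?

θ = ω₀t + ½αt² = 19.62×18.39 + ½×5.62×18.39² = 1311.13 rad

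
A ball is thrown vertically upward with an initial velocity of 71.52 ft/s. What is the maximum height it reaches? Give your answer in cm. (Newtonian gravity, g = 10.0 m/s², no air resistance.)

v₀ = 71.52 ft/s × 0.3048 = 21.7993 m/s
h_max = v₀² / (2g) = 21.7993² / (2 × 10.0) = 475.209 / 20.0 = 23.7604 m
h_max = 23.7604 m / 0.01 = 2376 cm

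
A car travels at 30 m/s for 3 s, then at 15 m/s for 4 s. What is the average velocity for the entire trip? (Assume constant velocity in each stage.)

d₁ = v₁t₁ = 30 × 3 = 90 m
d₂ = v₂t₂ = 15 × 4 = 60 m
d_total = 150 m, t_total = 7 s
v_avg = d_total/t_total = 150/7 = 21.43 m/s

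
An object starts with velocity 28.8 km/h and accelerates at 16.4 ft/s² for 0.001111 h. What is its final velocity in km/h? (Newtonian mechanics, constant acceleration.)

v₀ = 28.8 km/h × 0.2777777777777778 = 8.0 m/s
a = 16.4 ft/s² × 0.3048 = 4.99872 m/s²
t = 0.001111 h × 3600.0 = 3.9996 s
v = v₀ + a × t = 8.0 + 4.99872 × 3.9996 = 27.9929 m/s
v = 27.9929 m/s / 0.2777777777777778 = 100.8 km/h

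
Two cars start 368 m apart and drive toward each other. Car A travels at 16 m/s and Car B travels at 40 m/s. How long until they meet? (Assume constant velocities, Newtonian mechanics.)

Combined speed: v_combined = 16 + 40 = 56 m/s
Time to meet: t = d/v_combined = 368/56 = 6.57 s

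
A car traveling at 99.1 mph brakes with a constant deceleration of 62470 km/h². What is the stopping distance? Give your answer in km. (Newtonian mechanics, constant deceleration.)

v₀ = 99.1 mph × 0.44704 = 44.3017 m/s
a = 62470 km/h² × 7.716049382716049e-05 = 4.82022 m/s²
d = v₀² / (2a) = 44.3017² / (2 × 4.82022) = 1962.64 / 9.64044 = 203.584 m
d = 203.584 m / 1000.0 = 0.2036 km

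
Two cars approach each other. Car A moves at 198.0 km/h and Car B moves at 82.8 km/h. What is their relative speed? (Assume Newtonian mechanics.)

v_rel = v_A + v_B = 198.0 + 82.8 = 280.8 km/h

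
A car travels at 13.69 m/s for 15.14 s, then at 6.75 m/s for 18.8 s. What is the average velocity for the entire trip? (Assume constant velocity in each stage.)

d₁ = v₁t₁ = 13.69 × 15.14 = 207.2666 m
d₂ = v₂t₂ = 6.75 × 18.8 = 126.9 m
d_total = 334.1666 m, t_total = 33.94 s
v_avg = d_total/t_total = 334.1666/33.94 = 9.85 m/s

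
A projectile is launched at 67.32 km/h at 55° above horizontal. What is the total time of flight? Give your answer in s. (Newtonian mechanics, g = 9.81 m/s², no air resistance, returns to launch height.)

v₀ = 67.32 km/h × 0.2777777777777778 = 18.7 m/s
T = 2 × v₀ × sin(θ) / g = 2 × 18.7 × sin(55°) / 9.81 = 2 × 18.7 × 0.819152 / 9.81 = 3.123 s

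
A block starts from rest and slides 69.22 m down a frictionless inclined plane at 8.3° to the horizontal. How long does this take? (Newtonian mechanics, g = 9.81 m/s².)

a = g sin(θ) = 9.81 × sin(8.3°) = 1.4161 m/s²
t = √(2d/a) = √(2 × 69.22 / 1.4161) = 9.89 s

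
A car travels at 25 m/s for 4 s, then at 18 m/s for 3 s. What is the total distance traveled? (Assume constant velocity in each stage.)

d₁ = v₁t₁ = 25 × 4 = 100 m
d₂ = v₂t₂ = 18 × 3 = 54 m
d_total = 100 + 54 = 154 m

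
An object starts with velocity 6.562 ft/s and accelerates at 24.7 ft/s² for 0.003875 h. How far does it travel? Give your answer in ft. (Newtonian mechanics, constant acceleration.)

v₀ = 6.562 ft/s × 0.3048 = 2.0001 m/s
a = 24.7 ft/s² × 0.3048 = 7.52856 m/s²
t = 0.003875 h × 3600.0 = 13.95 s
d = v₀ × t + ½ × a × t² = 2.0001 × 13.95 + 0.5 × 7.52856 × 13.95² = 760.44 m
d = 760.44 m / 0.3048 = 2495 ft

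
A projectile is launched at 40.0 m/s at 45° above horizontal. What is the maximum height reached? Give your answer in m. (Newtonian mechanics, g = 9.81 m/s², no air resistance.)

H = v₀² × sin²(θ) / (2g) = 40.0² × sin(45°)² / (2 × 9.81) = 1600.0 × 0.5 / 19.62 = 40.77 m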